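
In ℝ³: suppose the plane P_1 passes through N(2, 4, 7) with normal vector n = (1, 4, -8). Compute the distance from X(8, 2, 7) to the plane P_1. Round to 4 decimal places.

P_1: n·r = n·N gives x + 4y - 8z = -38.
n·X − d = (1)·(8) + (4)·(2) + (-8)·(7) − (-38) = -2; |n| = √81.
Distance = |-2| / √81 = 2/√81 ≈ 0.2222.

0.2222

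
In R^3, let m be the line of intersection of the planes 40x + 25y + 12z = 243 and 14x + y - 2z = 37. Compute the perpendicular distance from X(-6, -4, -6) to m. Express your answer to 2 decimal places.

14.39

Direction of m: (40, 25, 12) × (14, 1, -2) = (-62, 248, -310).
A point on m: solving the two plane equations with x = 3 gives (3, 3, 4).
Taking (3, 3, 4) on m with direction v = (-62, 248, -310): w = X − (3, 3, 4) = (-9, -7, -10), and w × v = (4650, -2170, -2666).
Distance = |w × v| / |v| = √33438956 / √161448 ≈ 14.39.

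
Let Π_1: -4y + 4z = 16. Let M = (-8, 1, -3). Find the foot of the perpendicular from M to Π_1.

(-8, -3, 1)

Foot = M − λn with λ = (n·M − d)/|n|² = (-16 − 16)/32 = -1.
Foot = (-8, 1, -3) − (-1)·(0, -4, 4) = (-8, -3, 1).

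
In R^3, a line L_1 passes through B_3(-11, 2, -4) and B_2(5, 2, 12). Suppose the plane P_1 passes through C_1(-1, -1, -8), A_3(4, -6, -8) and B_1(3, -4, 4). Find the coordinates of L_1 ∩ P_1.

(-3, 2, 4)

A direction vector for L_1 is B_2 − B_3 = (16, 0, 16).
C_1A_3 = (5, -5, 0), C_1B_1 = (4, -3, 12); a normal to P_1 is C_1A_3 × C_1B_1 = (-60, -60, 5).
Using C_1: P_1 has equation -60x - 60y + 5z = 80.
Substitute r = (-11, 2, -4) + t(16, 0, 16) into the plane: 520 + (-880)t = 80, so t = 1/2.
Intersection: (-11, 2, -4) + (1/2)·(16, 0, 16) = (-3, 2, 4).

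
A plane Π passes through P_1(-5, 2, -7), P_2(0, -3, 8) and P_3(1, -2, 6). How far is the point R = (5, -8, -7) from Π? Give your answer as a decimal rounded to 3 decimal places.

P_1P_2 = (5, -5, 15), P_1P_3 = (6, -4, 13); a normal to Π is P_1P_2 × P_1P_3 = (-5, 25, 10).
Using P_1: Π has equation -5x + 25y + 10z = 5.
n·R − d = (-5)·(5) + (25)·(-8) + (10)·(-7) − 5 = -300; |n| = √750.
Distance = |-300| / √750 = 300/√750 ≈ 10.954.

10.954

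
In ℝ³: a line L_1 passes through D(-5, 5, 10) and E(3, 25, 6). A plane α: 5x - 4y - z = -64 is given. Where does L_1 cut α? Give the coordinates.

A direction vector for L_1 is E − D = (8, 20, -4).
Substitute r = (-5, 5, 10) + t(8, 20, -4) into the plane: -55 + (-36)t = -64, so t = 1/4.
Intersection: (-5, 5, 10) + (1/4)·(8, 20, -4) = (-3, 10, 9).

(-3, 10, 9)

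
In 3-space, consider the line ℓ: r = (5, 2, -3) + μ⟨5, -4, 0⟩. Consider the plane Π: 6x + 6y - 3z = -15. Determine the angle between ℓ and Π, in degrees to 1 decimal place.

sin θ = |n·v| / (|n||v|) = |6| / (√81 · √41) = 0.10412.
θ ≈ 6.0°.

6.0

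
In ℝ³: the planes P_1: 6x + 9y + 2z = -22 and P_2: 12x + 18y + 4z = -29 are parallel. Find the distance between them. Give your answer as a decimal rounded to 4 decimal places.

0.6818

Rescale P_2 by 1/2: 6x + 9y + 2z = -29/2. Then distance = |-22 − (-29/2)| / √121 ≈ 0.6818.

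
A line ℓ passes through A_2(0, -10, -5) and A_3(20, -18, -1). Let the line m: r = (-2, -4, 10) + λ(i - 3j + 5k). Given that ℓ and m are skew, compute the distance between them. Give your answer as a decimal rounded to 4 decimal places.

11.5338

A direction vector for ℓ is A_3 − A_2 = (20, -8, 4).
Common perpendicular direction n = (20, -8, 4) × (1, -3, 5) = (-28, -96, -52).
With w = (-2, -4, 10) − (0, -10, -5) = (-2, 6, 15), w · n = -1300.
Distance = |w · n| / |n| = |-1300| / √12704 ≈ 11.5338.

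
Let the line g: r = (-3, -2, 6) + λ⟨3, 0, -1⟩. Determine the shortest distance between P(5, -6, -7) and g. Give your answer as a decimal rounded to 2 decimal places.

Taking (-3, -2, 6) on g with direction v = (3, 0, -1): w = P − (-3, -2, 6) = (8, -4, -13), and w × v = (4, -31, 12).
Distance = |w × v| / |v| = √1121 / √10 ≈ 10.59.

10.59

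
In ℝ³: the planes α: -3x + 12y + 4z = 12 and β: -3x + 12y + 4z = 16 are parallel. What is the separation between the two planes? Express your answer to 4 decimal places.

0.3077

Same normal n = (-3, 12, 4) with |n| = √169; distance = |12 − 16| / |n| = 4/√169 ≈ 0.3077.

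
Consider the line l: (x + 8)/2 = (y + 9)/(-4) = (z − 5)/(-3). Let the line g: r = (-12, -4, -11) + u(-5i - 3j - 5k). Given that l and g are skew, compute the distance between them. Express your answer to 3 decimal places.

13.180

l has direction (2, -4, -3) through (-8, -9, 5).
Common perpendicular direction n = (2, -4, -3) × (-5, -3, -5) = (11, 25, -26).
With w = (-12, -4, -11) − (-8, -9, 5) = (-4, 5, -16), w · n = 497.
Distance = |w · n| / |n| = |497| / √1422 ≈ 13.180.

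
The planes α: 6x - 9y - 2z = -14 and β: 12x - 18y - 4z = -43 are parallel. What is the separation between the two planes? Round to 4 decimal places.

Rescale β by 1/2: 6x - 9y - 2z = -43/2. Then distance = |-14 − (-43/2)| / √121 ≈ 0.6818.

0.6818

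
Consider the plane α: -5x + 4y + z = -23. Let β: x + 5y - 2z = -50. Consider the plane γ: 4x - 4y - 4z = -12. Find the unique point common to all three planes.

Solving the 3×3 linear system -5x + 4y + z = -23, x + 5y - 2z = -50, 4x - 4y - 4z = -12 (e.g. by elimination or Cramer's rule, determinant = 100) gives (2, -6, 11).

(2, -6, 11)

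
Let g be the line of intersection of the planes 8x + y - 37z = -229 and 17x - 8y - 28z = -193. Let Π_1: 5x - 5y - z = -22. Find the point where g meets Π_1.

(3, 6, 7)

Direction of g: (8, 1, -37) × (17, -8, -28) = (-324, -405, -81).
A point on g: solving the two plane equations with x = 15 gives (15, 21, 10).
Substitute r = (15, 21, 10) + t(-324, -405, -81) into the plane: -40 + 486t = -22, so t = 1/27.
Intersection: (15, 21, 10) + (1/27)·(-324, -405, -81) = (3, 6, 7).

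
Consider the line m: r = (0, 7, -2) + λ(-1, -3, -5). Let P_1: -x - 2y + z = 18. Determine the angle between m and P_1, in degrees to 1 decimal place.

sin θ = |n·v| / (|n||v|) = |2| / (√6 · √35) = 0.13801.
θ ≈ 7.9°.

7.9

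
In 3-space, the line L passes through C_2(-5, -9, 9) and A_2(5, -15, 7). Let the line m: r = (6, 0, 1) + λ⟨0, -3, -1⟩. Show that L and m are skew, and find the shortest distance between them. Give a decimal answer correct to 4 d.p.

10.4355

A direction vector for L is A_2 − C_2 = (10, -6, -2).
Common perpendicular direction n = (10, -6, -2) × (0, -3, -1) = (0, 10, -30).
With w = (6, 0, 1) − (-5, -9, 9) = (11, 9, -8), w · n = 330.
Since n ≠ 0 the lines are not parallel, and w · n = 330 ≠ 0 so they do not intersect; hence they are skew.
Distance = |w · n| / |n| = |330| / √1000 ≈ 10.4355.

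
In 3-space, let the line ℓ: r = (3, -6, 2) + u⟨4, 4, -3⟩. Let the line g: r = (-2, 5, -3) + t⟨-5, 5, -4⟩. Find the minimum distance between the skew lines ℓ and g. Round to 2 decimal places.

2.88

Common perpendicular direction n = (4, 4, -3) × (-5, 5, -4) = (-1, 31, 40).
With w = (-2, 5, -3) − (3, -6, 2) = (-5, 11, -5), w · n = 146.
Distance = |w · n| / |n| = |146| / √2562 ≈ 2.88.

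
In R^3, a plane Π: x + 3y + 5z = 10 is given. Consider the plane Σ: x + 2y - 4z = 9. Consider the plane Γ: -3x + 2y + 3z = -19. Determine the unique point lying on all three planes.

Solving the 3×3 linear system x + 3y + 5z = 10, x + 2y - 4z = 9, -3x + 2y + 3z = -19 (e.g. by elimination or Cramer's rule, determinant = 81) gives (7, 1, 0).

(7, 1, 0)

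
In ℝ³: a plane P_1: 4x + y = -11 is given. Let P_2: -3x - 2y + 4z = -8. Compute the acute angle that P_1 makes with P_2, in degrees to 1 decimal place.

50.9

cos θ = |n₁·n₂| / (|n₁||n₂|) = |-14| / (√17 · √29).
θ = arccos(0.63053) ≈ 50.9°.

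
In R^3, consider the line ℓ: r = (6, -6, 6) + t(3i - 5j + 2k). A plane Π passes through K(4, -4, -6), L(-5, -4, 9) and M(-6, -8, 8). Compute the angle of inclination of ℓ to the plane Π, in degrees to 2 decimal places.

KL = (-9, 0, 15), KM = (-10, -4, 14); a normal to Π is KL × KM = (60, -24, 36).
Using K: Π has equation 60x - 24y + 36z = 120.
sin θ = |n·v| / (|n||v|) = |372| / (√5472 · √38) = 0.81579.
θ ≈ 54.67°.

54.67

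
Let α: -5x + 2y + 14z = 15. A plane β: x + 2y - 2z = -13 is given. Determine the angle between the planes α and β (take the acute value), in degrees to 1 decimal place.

cos θ = |n₁·n₂| / (|n₁||n₂|) = |-29| / (√225 · √9).
θ = arccos(0.64444) ≈ 49.9°.

49.9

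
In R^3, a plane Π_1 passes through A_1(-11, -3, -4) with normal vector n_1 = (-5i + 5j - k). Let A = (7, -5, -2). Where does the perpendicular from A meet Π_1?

(-3, 5, -4)

Π_1: n_1·r = n_1·A_1 gives -5x + 5y - z = 44.
Foot = A − λn with λ = (n·A − d)/|n|² = (-58 − 44)/51 = -2.
Foot = (7, -5, -2) − (-2)·(-5, 5, -1) = (-3, 5, -4).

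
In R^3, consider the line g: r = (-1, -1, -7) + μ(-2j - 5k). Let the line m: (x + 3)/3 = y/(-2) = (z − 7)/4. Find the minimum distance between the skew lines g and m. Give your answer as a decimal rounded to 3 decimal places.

4.341

m has direction (3, -2, 4) through (-3, 0, 7).
Common perpendicular direction n = (0, -2, -5) × (3, -2, 4) = (-18, -15, 6).
With w = (-3, 0, 7) − (-1, -1, -7) = (-2, 1, 14), w · n = 105.
Distance = |w · n| / |n| = |105| / √585 ≈ 4.341.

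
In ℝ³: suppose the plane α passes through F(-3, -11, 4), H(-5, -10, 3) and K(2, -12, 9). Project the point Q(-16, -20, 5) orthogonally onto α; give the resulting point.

FH = (-2, 1, -1), FK = (5, -1, 5); a normal to α is FH × FK = (4, 5, -3).
Using F: α has equation 4x + 5y - 3z = -79.
Foot = Q − λn with λ = (n·Q − d)/|n|² = (-179 − (-79))/50 = -2.
Foot = (-16, -20, 5) − (-2)·(4, 5, -3) = (-8, -10, -1).

(-8, -10, -1)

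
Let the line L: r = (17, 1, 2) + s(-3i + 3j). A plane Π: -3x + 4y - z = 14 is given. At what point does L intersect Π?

(8, 10, 2)

Substitute r = (17, 1, 2) + t(-3, 3, 0) into the plane: -49 + 21t = 14, so t = 3.
Intersection: (17, 1, 2) + 3·(-3, 3, 0) = (8, 10, 2).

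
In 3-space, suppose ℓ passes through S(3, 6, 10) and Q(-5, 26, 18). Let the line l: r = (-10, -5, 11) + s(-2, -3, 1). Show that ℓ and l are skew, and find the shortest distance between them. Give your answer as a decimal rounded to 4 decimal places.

A direction vector for ℓ is Q − S = (-8, 20, 8).
Common perpendicular direction n = (-8, 20, 8) × (-2, -3, 1) = (44, -8, 64).
With w = (-10, -5, 11) − (3, 6, 10) = (-13, -11, 1), w · n = -420.
Since n ≠ 0 the lines are not parallel, and w · n = -420 ≠ 0 so they do not intersect; hence they are skew.
Distance = |w · n| / |n| = |-420| / √6096 ≈ 5.3793.

5.3793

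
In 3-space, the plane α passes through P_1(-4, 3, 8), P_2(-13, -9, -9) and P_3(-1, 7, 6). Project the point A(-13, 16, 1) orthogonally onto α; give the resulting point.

(-1, 7, 1)

P_1P_2 = (-9, -12, -17), P_1P_3 = (3, 4, -2); a normal to α is P_1P_2 × P_1P_3 = (92, -69, 0).
Using P_1: α has equation 92x - 69y = -575.
Foot = A − λn with λ = (n·A − d)/|n|² = (-2300 − (-575))/13225 = -3/23.
Foot = (-13, 16, 1) − (-3/23)·(92, -69, 0) = (-1, 7, 1).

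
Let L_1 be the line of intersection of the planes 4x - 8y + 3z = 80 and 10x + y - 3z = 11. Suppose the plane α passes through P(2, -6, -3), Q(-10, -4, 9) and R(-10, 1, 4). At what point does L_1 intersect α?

Direction of L_1: (4, -8, 3) × (10, 1, -3) = (21, 42, 84).
A point on L_1: solving the two plane equations with x = 4 gives (4, -5, 8).
PQ = (-12, 2, 12), PR = (-12, 7, 7); a normal to α is PQ × PR = (-70, -60, -60).
Using P: α has equation -70x - 60y - 60z = 400.
Substitute r = (4, -5, 8) + t(21, 42, 84) into the plane: -460 + (-9030)t = 400, so t = -2/21.
Intersection: (4, -5, 8) + (-2/21)·(21, 42, 84) = (2, -9, 0).

(2, -9, 0)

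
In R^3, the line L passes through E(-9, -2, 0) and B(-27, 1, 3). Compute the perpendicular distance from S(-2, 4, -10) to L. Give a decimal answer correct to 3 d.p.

11.372

A direction vector for L is B − E = (-18, 3, 3).
Taking (-9, -2, 0) on L with direction v = (-18, 3, 3): w = S − (-9, -2, 0) = (7, 6, -10), and w × v = (48, 159, 129).
Distance = |w × v| / |v| = √44226 / √342 ≈ 11.372.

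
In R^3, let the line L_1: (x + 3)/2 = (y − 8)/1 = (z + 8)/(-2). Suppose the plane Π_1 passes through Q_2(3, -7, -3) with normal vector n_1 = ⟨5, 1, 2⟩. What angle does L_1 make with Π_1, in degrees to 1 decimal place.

25.2

L_1 has direction (2, 1, -2) through (-3, 8, -8).
Π_1: n_1·r = n_1·Q_2 gives 5x + y + 2z = 2.
sin θ = |n·v| / (|n||v|) = |7| / (√30 · √9) = 0.42601.
θ ≈ 25.2°.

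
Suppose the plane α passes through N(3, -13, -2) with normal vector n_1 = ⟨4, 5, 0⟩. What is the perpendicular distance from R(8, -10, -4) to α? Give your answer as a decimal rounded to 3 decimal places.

α: n_1·r = n_1·N gives 4x + 5y = -53.
n·R − d = (4)·(8) + (5)·(-10) + (0)·(-4) − (-53) = 35; |n| = √41.
Distance = |35| / √41 = 35/√41 ≈ 5.466.

5.466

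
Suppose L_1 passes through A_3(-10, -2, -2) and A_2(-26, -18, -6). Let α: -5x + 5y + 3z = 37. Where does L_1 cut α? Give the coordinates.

(-6, 2, -1)

A direction vector for L_1 is A_2 − A_3 = (-16, -16, -4).
Substitute r = (-10, -2, -2) + t(-16, -16, -4) into the plane: 34 + (-12)t = 37, so t = -1/4.
Intersection: (-10, -2, -2) + (-1/4)·(-16, -16, -4) = (-6, 2, -1).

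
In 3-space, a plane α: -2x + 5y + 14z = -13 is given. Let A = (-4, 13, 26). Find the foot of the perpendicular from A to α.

Foot = A − λn with λ = (n·A − d)/|n|² = (437 − (-13))/225 = 2.
Foot = (-4, 13, 26) − 2·(-2, 5, 14) = (0, 3, -2).

(0, 3, -2)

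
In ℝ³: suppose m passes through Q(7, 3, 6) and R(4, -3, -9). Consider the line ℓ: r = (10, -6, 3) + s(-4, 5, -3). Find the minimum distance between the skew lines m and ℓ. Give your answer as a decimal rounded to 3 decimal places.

A direction vector for m is R − Q = (-3, -6, -15).
Common perpendicular direction n = (-3, -6, -15) × (-4, 5, -3) = (93, 51, -39).
With w = (10, -6, 3) − (7, 3, 6) = (3, -9, -3), w · n = -63.
Distance = |w · n| / |n| = |-63| / √12771 ≈ 0.557.

0.557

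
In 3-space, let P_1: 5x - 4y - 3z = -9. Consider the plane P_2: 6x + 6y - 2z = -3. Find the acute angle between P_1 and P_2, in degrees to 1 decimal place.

cos θ = |n₁·n₂| / (|n₁||n₂|) = |12| / (√50 · √76).
θ = arccos(0.19467) ≈ 78.8°.

78.8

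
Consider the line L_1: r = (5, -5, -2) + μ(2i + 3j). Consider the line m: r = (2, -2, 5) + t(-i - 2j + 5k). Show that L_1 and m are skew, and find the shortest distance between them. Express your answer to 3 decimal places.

4.542

Common perpendicular direction n = (2, 3, 0) × (-1, -2, 5) = (15, -10, -1).
With w = (2, -2, 5) − (5, -5, -2) = (-3, 3, 7), w · n = -82.
Since n ≠ 0 the lines are not parallel, and w · n = -82 ≠ 0 so they do not intersect; hence they are skew.
Distance = |w · n| / |n| = |-82| / √326 ≈ 4.542.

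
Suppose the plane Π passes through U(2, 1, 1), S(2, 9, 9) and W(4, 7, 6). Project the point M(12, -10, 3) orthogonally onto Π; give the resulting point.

US = (0, 8, 8), UW = (2, 6, 5); a normal to Π is US × UW = (-8, 16, -16).
Using U: Π has equation -8x + 16y - 16z = -16.
Foot = M − λn with λ = (n·M − d)/|n|² = (-304 − (-16))/576 = -1/2.
Foot = (12, -10, 3) − (-1/2)·(-8, 16, -16) = (8, -2, -5).

(8, -2, -5)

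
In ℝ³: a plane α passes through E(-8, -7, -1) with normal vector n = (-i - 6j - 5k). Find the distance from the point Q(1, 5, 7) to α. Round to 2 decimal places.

α: n·r = n·E gives -x - 6y - 5z = 55.
n·Q − d = (-1)·(1) + (-6)·(5) + (-5)·(7) − 55 = -121; |n| = √62.
Distance = |-121| / √62 = 121/√62 ≈ 15.37.

15.37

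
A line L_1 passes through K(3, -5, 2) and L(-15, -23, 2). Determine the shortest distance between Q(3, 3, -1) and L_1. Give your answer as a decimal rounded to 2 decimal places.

6.40

A direction vector for L_1 is L − K = (-18, -18, 0).
Taking (3, -5, 2) on L_1 with direction v = (-18, -18, 0): w = Q − (3, -5, 2) = (0, 8, -3), and w × v = (-54, 54, 144).
Distance = |w × v| / |v| = √26568 / √648 ≈ 6.40.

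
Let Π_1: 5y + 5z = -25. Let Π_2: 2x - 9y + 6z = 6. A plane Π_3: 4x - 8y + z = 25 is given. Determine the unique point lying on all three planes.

Solving the 3×3 linear system 5y + 5z = -25, 2x - 9y + 6z = 6, 4x - 8y + z = 25 (e.g. by elimination or Cramer's rule, determinant = 210) gives (3, -2, -3).

(3, -2, -3)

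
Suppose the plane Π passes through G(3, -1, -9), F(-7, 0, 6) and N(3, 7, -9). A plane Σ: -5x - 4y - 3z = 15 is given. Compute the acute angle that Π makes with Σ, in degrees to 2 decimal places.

34.54

GF = (-10, 1, 15), GN = (0, 8, 0); a normal to Π is GF × GN = (-120, 0, -80).
Using G: Π has equation -120x - 80z = 360.
cos θ = |n₁·n₂| / (|n₁||n₂|) = |840| / (√20800 · √50).
θ = arccos(0.82369) ≈ 34.54°.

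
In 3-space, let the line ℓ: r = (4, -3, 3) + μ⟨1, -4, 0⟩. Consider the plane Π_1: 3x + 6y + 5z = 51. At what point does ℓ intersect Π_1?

(2, 5, 3)

Substitute r = (4, -3, 3) + t(1, -4, 0) into the plane: 9 + (-21)t = 51, so t = -2.
Intersection: (4, -3, 3) + (-2)·(1, -4, 0) = (2, 5, 3).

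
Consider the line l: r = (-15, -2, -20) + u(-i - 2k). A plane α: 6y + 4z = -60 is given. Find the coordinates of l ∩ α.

(-11, -2, -12)

Substitute r = (-15, -2, -20) + t(-1, 0, -2) into the plane: -92 + (-8)t = -60, so t = -4.
Intersection: (-15, -2, -20) + (-4)·(-1, 0, -2) = (-11, -2, -12).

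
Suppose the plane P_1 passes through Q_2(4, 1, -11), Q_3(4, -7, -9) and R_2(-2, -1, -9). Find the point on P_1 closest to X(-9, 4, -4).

Q_2Q_3 = (0, -8, 2), Q_2R_2 = (-6, -2, 2); a normal to P_1 is Q_2Q_3 × Q_2R_2 = (-12, -12, -48).
Using Q_2: P_1 has equation -12x - 12y - 48z = 468.
Foot = X − λn with λ = (n·X − d)/|n|² = (252 − 468)/2592 = -1/12.
Foot = (-9, 4, -4) − (-1/12)·(-12, -12, -48) = (-10, 3, -8).

(-10, 3, -8)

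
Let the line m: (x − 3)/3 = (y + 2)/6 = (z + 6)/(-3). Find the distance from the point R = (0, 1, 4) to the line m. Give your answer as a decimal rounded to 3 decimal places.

m has direction (3, 6, -3) through (3, -2, -6).
Taking (3, -2, -6) on m with direction v = (3, 6, -3): w = R − (3, -2, -6) = (-3, 3, 10), and w × v = (-69, 21, -27).
Distance = |w × v| / |v| = √5931 / √54 ≈ 10.480.

10.480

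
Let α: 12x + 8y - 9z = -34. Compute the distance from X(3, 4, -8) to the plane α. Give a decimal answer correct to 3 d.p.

10.235

n·X − d = (12)·(3) + (8)·(4) + (-9)·(-8) − (-34) = 174; |n| = √289.
Distance = |174| / √289 = 174/√289 ≈ 10.235.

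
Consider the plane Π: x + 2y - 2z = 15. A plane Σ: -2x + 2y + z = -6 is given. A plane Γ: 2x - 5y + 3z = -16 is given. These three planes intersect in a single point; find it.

Solving the 3×3 linear system x + 2y - 2z = 15, -2x + 2y + z = -6, 2x - 5y + 3z = -16 (e.g. by elimination or Cramer's rule, determinant = 15) gives (3, 2, -4).

(3, 2, -4)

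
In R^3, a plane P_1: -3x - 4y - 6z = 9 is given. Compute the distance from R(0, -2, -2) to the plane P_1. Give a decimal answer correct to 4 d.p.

1.4084

n·R − d = (-3)·(0) + (-4)·(-2) + (-6)·(-2) − 9 = 11; |n| = √61.
Distance = |11| / √61 = 11/√61 ≈ 1.4084.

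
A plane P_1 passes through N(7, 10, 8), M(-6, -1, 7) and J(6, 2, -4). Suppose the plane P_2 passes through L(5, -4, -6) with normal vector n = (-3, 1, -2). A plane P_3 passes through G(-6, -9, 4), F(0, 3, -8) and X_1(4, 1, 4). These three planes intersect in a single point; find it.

(3, 2, 0)

NM = (-13, -11, -1), NJ = (-1, -8, -12); a normal to P_1 is NM × NJ = (124, -155, 93).
Using N: P_1 has equation 124x - 155y + 93z = 62.
P_2: n·r = n·L gives -3x + y - 2z = -7.
GF = (6, 12, -12), GX_1 = (10, 10, 0); a normal to P_3 is GF × GX_1 = (120, -120, -60).
Using G: P_3 has equation 120x - 120y - 60z = 120.
Solving the 3×3 linear system 124x - 155y + 93z = 62, -3x + y - 2z = -7, 120x - 120y - 60z = 120 (e.g. by elimination or Cramer's rule, determinant = 50220) gives (3, 2, 0).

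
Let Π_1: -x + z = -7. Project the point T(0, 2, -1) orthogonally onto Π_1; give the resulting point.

Foot = T − λn with λ = (n·T − d)/|n|² = (-1 − (-7))/2 = 3.
Foot = (0, 2, -1) − 3·(-1, 0, 1) = (3, 2, -4).

(3, 2, -4)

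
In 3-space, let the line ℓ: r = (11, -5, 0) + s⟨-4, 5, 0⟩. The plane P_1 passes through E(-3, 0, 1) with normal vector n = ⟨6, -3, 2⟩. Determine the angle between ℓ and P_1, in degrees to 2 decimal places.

P_1: n·r = n·E gives 6x - 3y + 2z = -16.
sin θ = |n·v| / (|n||v|) = |-39| / (√49 · √41) = 0.87011.
θ ≈ 60.47°.

60.47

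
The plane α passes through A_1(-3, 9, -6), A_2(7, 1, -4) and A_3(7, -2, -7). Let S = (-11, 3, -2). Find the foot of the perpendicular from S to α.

A_1A_2 = (10, -8, 2), A_1A_3 = (10, -11, -1); a normal to α is A_1A_2 × A_1A_3 = (30, 30, -30).
Using A_1: α has equation 30x + 30y - 30z = 360.
Foot = S − λn with λ = (n·S − d)/|n|² = (-180 − 360)/2700 = -1/5.
Foot = (-11, 3, -2) − (-1/5)·(30, 30, -30) = (-5, 9, -8).

(-5, 9, -8)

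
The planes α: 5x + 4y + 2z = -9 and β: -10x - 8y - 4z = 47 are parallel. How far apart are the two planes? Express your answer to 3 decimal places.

Rescale β by 1/(-2): 5x + 4y + 2z = -47/2. Then distance = |-9 − (-47/2)| / √45 ≈ 2.162.

2.162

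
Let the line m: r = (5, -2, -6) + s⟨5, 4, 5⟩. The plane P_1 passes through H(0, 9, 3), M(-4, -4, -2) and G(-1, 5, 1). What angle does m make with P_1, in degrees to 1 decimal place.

HM = (-4, -13, -5), HG = (-1, -4, -2); a normal to P_1 is HM × HG = (6, -3, 3).
Using H: P_1 has equation 6x - 3y + 3z = -18.
sin θ = |n·v| / (|n||v|) = |33| / (√54 · √66) = 0.55277.
θ ≈ 33.6°.

33.6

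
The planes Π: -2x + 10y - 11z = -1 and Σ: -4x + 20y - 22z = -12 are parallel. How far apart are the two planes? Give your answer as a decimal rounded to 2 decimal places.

Rescale Σ by 1/2: -2x + 10y - 11z = -6. Then distance = |-1 − (-6)| / √225 ≈ 0.33.

0.33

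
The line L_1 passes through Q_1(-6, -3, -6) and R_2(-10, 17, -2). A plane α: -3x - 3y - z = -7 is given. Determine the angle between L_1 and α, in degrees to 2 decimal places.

A direction vector for L_1 is R_2 − Q_1 = (-4, 20, 4).
sin θ = |n·v| / (|n||v|) = |-52| / (√19 · √432) = 0.57396.
θ ≈ 35.03°.

35.03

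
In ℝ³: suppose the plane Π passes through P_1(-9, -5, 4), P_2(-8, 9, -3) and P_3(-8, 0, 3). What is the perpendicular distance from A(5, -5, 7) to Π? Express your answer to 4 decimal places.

P_1P_2 = (1, 14, -7), P_1P_3 = (1, 5, -1); a normal to Π is P_1P_2 × P_1P_3 = (21, -6, -9).
Using P_1: Π has equation 21x - 6y - 9z = -195.
n·A − d = (21)·(5) + (-6)·(-5) + (-9)·(7) − (-195) = 267; |n| = √558.
Distance = |267| / √558 = 267/√558 ≈ 11.3030.

11.3030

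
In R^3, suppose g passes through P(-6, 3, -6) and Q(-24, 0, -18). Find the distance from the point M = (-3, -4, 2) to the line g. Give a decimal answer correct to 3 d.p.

A direction vector for g is Q − P = (-18, -3, -12).
Taking (-6, 3, -6) on g with direction v = (-18, -3, -12): w = M − (-6, 3, -6) = (3, -7, 8), and w × v = (108, -108, -135).
Distance = |w × v| / |v| = √41553 / √477 ≈ 9.333.

9.333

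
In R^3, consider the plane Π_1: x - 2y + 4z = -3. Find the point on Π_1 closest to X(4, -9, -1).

(3, -7, -5)

Foot = X − λn with λ = (n·X − d)/|n|² = (18 − (-3))/21 = 1.
Foot = (4, -9, -1) − 1·(1, -2, 4) = (3, -7, -5).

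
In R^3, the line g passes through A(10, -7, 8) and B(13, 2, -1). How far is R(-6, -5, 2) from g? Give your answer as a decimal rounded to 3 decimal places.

A direction vector for g is B − A = (3, 9, -9).
Taking (10, -7, 8) on g with direction v = (3, 9, -9): w = R − (10, -7, 8) = (-16, 2, -6), and w × v = (36, -162, -150).
Distance = |w × v| / |v| = √50040 / √171 ≈ 17.106.

17.106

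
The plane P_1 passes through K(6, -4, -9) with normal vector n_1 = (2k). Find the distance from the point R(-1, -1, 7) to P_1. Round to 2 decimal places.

P_1: n_1·r = n_1·K gives 2z = -18.
n·R − d = (0)·(-1) + (0)·(-1) + (2)·(7) − (-18) = 32; |n| = √4.
Distance = |32| / √4 = 32/√4 ≈ 16.00.

16.00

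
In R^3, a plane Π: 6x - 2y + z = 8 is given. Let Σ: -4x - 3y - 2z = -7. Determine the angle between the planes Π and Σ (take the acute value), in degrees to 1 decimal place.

54.5

cos θ = |n₁·n₂| / (|n₁||n₂|) = |-20| / (√41 · √29).
θ = arccos(0.58001) ≈ 54.5°.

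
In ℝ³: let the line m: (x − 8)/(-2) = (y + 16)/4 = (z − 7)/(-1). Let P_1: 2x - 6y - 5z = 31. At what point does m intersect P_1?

m has direction (-2, 4, -1) through (8, -16, 7).
Substitute r = (8, -16, 7) + t(-2, 4, -1) into the plane: 77 + (-23)t = 31, so t = 2.
Intersection: (8, -16, 7) + 2·(-2, 4, -1) = (4, -8, 5).

(4, -8, 5)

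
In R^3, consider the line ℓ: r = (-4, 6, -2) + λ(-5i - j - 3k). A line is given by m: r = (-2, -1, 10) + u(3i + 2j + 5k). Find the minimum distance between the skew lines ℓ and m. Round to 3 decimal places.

11.090

Common perpendicular direction n = (-5, -1, -3) × (3, 2, 5) = (1, 16, -7).
With w = (-2, -1, 10) − (-4, 6, -2) = (2, -7, 12), w · n = -194.
Distance = |w · n| / |n| = |-194| / √306 ≈ 11.090.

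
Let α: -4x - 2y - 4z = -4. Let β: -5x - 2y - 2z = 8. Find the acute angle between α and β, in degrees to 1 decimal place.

cos θ = |n₁·n₂| / (|n₁||n₂|) = |32| / (√36 · √33).
θ = arccos(0.92841) ≈ 21.8°.

21.8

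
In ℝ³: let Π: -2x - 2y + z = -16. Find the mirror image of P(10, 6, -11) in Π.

(-2, -6, -5)

λ = (n·P − d)/|n|² = (-43 − (-16))/9 = -3.
Reflection = P − 2λn = (10, 6, -11) − (-6)·(-2, -2, 1) = (-2, -6, -5).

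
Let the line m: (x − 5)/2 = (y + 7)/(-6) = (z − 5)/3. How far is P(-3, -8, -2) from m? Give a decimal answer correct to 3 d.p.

9.715

m has direction (2, -6, 3) through (5, -7, 5).
Taking (5, -7, 5) on m with direction v = (2, -6, 3): w = P − (5, -7, 5) = (-8, -1, -7), and w × v = (-45, 10, 50).
Distance = |w × v| / |v| = √4625 / √49 ≈ 9.715.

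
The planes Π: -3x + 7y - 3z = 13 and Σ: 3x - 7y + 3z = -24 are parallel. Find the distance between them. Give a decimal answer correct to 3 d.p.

1.344

Rescale Σ by 1/(-1): -3x + 7y - 3z = 24. Then distance = |13 − 24| / √67 ≈ 1.344.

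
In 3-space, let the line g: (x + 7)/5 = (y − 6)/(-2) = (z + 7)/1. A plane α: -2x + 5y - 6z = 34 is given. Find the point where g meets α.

(3, 2, -5)

g has direction (5, -2, 1) through (-7, 6, -7).
Substitute r = (-7, 6, -7) + t(5, -2, 1) into the plane: 86 + (-26)t = 34, so t = 2.
Intersection: (-7, 6, -7) + 2·(5, -2, 1) = (3, 2, -5).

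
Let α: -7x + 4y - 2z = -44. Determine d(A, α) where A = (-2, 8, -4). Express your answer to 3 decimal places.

11.798

n·A − d = (-7)·(-2) + (4)·(8) + (-2)·(-4) − (-44) = 98; |n| = √69.
Distance = |98| / √69 = 98/√69 ≈ 11.798.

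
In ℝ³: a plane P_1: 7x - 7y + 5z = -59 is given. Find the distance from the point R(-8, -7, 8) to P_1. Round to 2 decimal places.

8.30

n·R − d = (7)·(-8) + (-7)·(-7) + (5)·(8) − (-59) = 92; |n| = √123.
Distance = |92| / √123 = 92/√123 ≈ 8.30.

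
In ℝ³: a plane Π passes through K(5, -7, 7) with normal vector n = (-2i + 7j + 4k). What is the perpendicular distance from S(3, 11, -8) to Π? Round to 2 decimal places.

Π: n·r = n·K gives -2x + 7y + 4z = -31.
n·S − d = (-2)·(3) + (7)·(11) + (4)·(-8) − (-31) = 70; |n| = √69.
Distance = |70| / √69 = 70/√69 ≈ 8.43.

8.43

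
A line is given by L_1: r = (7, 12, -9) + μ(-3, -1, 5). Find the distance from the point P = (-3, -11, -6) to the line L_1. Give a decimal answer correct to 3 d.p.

22.492

Taking (7, 12, -9) on L_1 with direction v = (-3, -1, 5): w = P − (7, 12, -9) = (-10, -23, 3), and w × v = (-112, 41, -59).
Distance = |w × v| / |v| = √17706 / √35 ≈ 22.492.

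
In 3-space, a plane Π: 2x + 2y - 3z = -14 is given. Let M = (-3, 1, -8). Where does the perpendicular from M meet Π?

Foot = M − λn with λ = (n·M − d)/|n|² = (20 − (-14))/17 = 2.
Foot = (-3, 1, -8) − 2·(2, 2, -3) = (-7, -3, -2).

(-7, -3, -2)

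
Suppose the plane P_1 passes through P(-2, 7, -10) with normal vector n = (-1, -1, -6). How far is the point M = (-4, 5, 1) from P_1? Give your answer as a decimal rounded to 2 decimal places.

P_1: n·r = n·P gives -x - y - 6z = 55.
n·M − d = (-1)·(-4) + (-1)·(5) + (-6)·(1) − 55 = -62; |n| = √38.
Distance = |-62| / √38 = 62/√38 ≈ 10.06.

10.06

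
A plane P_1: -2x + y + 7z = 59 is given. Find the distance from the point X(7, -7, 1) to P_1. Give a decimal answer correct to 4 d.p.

9.9340

n·X − d = (-2)·(7) + (1)·(-7) + (7)·(1) − 59 = -73; |n| = √54.
Distance = |-73| / √54 = 73/√54 ≈ 9.9340.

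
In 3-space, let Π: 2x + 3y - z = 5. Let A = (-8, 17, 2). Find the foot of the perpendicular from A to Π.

Foot = A − λn with λ = (n·A − d)/|n|² = (33 − 5)/14 = 2.
Foot = (-8, 17, 2) − 2·(2, 3, -1) = (-12, 11, 4).

(-12, 11, 4)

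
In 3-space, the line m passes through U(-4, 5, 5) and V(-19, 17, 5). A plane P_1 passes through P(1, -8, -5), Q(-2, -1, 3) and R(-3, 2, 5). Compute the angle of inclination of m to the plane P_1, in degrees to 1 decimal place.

39.1

A direction vector for m is V − U = (-15, 12, 0).
PQ = (-3, 7, 8), PR = (-4, 10, 10); a normal to P_1 is PQ × PR = (-10, -2, -2).
Using P: P_1 has equation -10x - 2y - 2z = 16.
sin θ = |n·v| / (|n||v|) = |126| / (√108 · √369) = 0.63117.
θ ≈ 39.1°.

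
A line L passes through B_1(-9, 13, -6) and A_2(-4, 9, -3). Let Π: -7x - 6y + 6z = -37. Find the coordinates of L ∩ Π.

A direction vector for L is A_2 − B_1 = (5, -4, 3).
Substitute r = (-9, 13, -6) + t(5, -4, 3) into the plane: -51 + 7t = -37, so t = 2.
Intersection: (-9, 13, -6) + 2·(5, -4, 3) = (1, 5, 0).

(1, 5, 0)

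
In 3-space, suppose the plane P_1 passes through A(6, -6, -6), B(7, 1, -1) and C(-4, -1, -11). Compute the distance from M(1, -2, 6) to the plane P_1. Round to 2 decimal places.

AB = (1, 7, 5), AC = (-10, 5, -5); a normal to P_1 is AB × AC = (-60, -45, 75).
Using A: P_1 has equation -60x - 45y + 75z = -540.
n·M − d = (-60)·(1) + (-45)·(-2) + (75)·(6) − (-540) = 1020; |n| = √11250.
Distance = |1020| / √11250 = 1020/√11250 ≈ 9.62.

9.62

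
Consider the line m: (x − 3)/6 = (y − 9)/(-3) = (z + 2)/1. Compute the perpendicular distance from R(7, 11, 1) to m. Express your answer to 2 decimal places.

m has direction (6, -3, 1) through (3, 9, -2).
Taking (3, 9, -2) on m with direction v = (6, -3, 1): w = R − (3, 9, -2) = (4, 2, 3), and w × v = (11, 14, -24).
Distance = |w × v| / |v| = √893 / √46 ≈ 4.41.

4.41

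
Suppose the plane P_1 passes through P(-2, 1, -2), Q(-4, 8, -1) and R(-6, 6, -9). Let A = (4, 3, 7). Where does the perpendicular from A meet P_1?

(1, 2, 8)

PQ = (-2, 7, 1), PR = (-4, 5, -7); a normal to P_1 is PQ × PR = (-54, -18, 18).
Using P: P_1 has equation -54x - 18y + 18z = 54.
Foot = A − λn with λ = (n·A − d)/|n|² = (-144 − 54)/3564 = -1/18.
Foot = (4, 3, 7) − (-1/18)·(-54, -18, 18) = (1, 2, 8).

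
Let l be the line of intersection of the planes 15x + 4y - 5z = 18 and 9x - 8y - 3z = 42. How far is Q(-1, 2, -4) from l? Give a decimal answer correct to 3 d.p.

5.244

Direction of l: (15, 4, -5) × (9, -8, -3) = (-52, 0, -156).
A point on l: solving the two plane equations with x = 0 gives (0, -3, -6).
Taking (0, -3, -6) on l with direction v = (-52, 0, -156): w = Q − (0, -3, -6) = (-1, 5, 2), and w × v = (-780, -260, 260).
Distance = |w × v| / |v| = √743600 / √27040 ≈ 5.244.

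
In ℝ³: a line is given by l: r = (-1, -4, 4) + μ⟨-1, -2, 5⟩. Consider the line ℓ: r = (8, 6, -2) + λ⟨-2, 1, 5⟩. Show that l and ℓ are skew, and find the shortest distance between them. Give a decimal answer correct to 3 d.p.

Common perpendicular direction n = (-1, -2, 5) × (-2, 1, 5) = (-15, -5, -5).
With w = (8, 6, -2) − (-1, -4, 4) = (9, 10, -6), w · n = -155.
Since n ≠ 0 the lines are not parallel, and w · n = -155 ≠ 0 so they do not intersect; hence they are skew.
Distance = |w · n| / |n| = |-155| / √275 ≈ 9.347.

9.347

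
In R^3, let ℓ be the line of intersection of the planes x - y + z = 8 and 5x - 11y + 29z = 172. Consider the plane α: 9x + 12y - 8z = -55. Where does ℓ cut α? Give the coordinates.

(1, -2, 5)

Direction of ℓ: (1, -1, 1) × (5, -11, 29) = (-18, -24, -6).
A point on ℓ: solving the two plane equations with x = 10 gives (10, 10, 8).
Substitute r = (10, 10, 8) + t(-18, -24, -6) into the plane: 146 + (-402)t = -55, so t = 1/2.
Intersection: (10, 10, 8) + (1/2)·(-18, -24, -6) = (1, -2, 5).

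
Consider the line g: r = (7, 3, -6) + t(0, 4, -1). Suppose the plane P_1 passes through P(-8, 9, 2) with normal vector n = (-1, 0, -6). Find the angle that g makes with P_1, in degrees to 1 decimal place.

13.8

P_1: n·r = n·P gives -x - 6z = -4.
sin θ = |n·v| / (|n||v|) = |6| / (√37 · √17) = 0.23924.
θ ≈ 13.8°.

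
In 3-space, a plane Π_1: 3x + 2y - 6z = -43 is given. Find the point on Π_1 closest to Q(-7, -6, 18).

Foot = Q − λn with λ = (n·Q − d)/|n|² = (-141 − (-43))/49 = -2.
Foot = (-7, -6, 18) − (-2)·(3, 2, -6) = (-1, -2, 6).

(-1, -2, 6)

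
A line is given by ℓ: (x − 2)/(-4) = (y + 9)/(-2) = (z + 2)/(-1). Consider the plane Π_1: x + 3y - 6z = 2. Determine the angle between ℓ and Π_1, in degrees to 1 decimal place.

ℓ has direction (-4, -2, -1) through (2, -9, -2).
sin θ = |n·v| / (|n||v|) = |-4| / (√46 · √21) = 0.12870.
θ ≈ 7.4°.

7.4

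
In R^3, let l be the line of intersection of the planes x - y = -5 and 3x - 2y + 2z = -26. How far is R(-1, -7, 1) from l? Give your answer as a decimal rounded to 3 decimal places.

Direction of l: (1, -1, 0) × (3, -2, 2) = (-2, -2, 1).
A point on l: solving the two plane equations with x = -6 gives (-6, -1, -5).
Taking (-6, -1, -5) on l with direction v = (-2, -2, 1): w = R − (-6, -1, -5) = (5, -6, 6), and w × v = (6, -17, -22).
Distance = |w × v| / |v| = √809 / √9 ≈ 9.481.

9.481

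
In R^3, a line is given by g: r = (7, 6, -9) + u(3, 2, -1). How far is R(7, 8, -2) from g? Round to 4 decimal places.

Taking (7, 6, -9) on g with direction v = (3, 2, -1): w = R − (7, 6, -9) = (0, 2, 7), and w × v = (-16, 21, -6).
Distance = |w × v| / |v| = √733 / √14 ≈ 7.2358.

7.2358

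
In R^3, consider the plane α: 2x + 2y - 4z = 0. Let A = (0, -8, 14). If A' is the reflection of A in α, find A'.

λ = (n·A − d)/|n|² = (-72 − 0)/24 = -3.
Reflection = A − 2λn = (0, -8, 14) − (-6)·(2, 2, -4) = (12, 4, -10).

(12, 4, -10)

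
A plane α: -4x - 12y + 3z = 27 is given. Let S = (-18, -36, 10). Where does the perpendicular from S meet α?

Foot = S − λn with λ = (n·S − d)/|n|² = (534 − 27)/169 = 3.
Foot = (-18, -36, 10) − 3·(-4, -12, 3) = (-6, 0, 1).

(-6, 0, 1)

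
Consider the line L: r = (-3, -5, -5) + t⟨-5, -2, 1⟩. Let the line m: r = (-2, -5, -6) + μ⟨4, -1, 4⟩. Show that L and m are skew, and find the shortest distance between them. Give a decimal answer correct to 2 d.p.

Common perpendicular direction n = (-5, -2, 1) × (4, -1, 4) = (-7, 24, 13).
With w = (-2, -5, -6) − (-3, -5, -5) = (1, 0, -1), w · n = -20.
Since n ≠ 0 the lines are not parallel, and w · n = -20 ≠ 0 so they do not intersect; hence they are skew.
Distance = |w · n| / |n| = |-20| / √794 ≈ 0.71.

0.71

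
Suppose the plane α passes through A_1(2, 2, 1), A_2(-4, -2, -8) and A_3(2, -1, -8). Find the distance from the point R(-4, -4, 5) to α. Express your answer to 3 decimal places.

A_1A_2 = (-6, -4, -9), A_1A_3 = (0, -3, -9); a normal to α is A_1A_2 × A_1A_3 = (9, -54, 18).
Using A_1: α has equation 9x - 54y + 18z = -72.
n·R − d = (9)·(-4) + (-54)·(-4) + (18)·(5) − (-72) = 342; |n| = √3321.
Distance = |342| / √3321 = 342/√3321 ≈ 5.935.

5.935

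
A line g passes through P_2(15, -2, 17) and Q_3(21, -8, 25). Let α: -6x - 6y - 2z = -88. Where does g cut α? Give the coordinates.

(6, 7, 5)

A direction vector for g is Q_3 − P_2 = (6, -6, 8).
Substitute r = (15, -2, 17) + t(6, -6, 8) into the plane: -112 + (-16)t = -88, so t = -3/2.
Intersection: (15, -2, 17) + (-3/2)·(6, -6, 8) = (6, 7, 5).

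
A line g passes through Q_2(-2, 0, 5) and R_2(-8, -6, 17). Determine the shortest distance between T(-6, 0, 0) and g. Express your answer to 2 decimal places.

5.92

A direction vector for g is R_2 − Q_2 = (-6, -6, 12).
Taking (-2, 0, 5) on g with direction v = (-6, -6, 12): w = T − (-2, 0, 5) = (-4, 0, -5), and w × v = (-30, 78, 24).
Distance = |w × v| / |v| = √7560 / √216 ≈ 5.92.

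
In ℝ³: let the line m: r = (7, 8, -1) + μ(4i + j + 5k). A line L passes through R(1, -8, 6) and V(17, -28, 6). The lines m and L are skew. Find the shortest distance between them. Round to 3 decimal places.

15.945

A direction vector for L is V − R = (16, -20, 0).
Common perpendicular direction n = (4, 1, 5) × (16, -20, 0) = (100, 80, -96).
With w = (1, -8, 6) − (7, 8, -1) = (-6, -16, 7), w · n = -2552.
Distance = |w · n| / |n| = |-2552| / √25616 ≈ 15.945.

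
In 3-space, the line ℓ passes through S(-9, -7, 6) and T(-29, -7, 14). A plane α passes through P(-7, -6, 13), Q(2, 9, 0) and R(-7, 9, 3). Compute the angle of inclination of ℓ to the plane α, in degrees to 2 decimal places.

A direction vector for ℓ is T − S = (-20, 0, 8).
PQ = (9, 15, -13), PR = (0, 15, -10); a normal to α is PQ × PR = (45, 90, 135).
Using P: α has equation 45x + 90y + 135z = 900.
sin θ = |n·v| / (|n||v|) = |180| / (√28350 · √464) = 0.04963.
θ ≈ 2.84°.

2.84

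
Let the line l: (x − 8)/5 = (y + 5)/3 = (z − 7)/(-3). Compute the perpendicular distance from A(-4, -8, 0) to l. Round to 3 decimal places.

l has direction (5, 3, -3) through (8, -5, 7).
Taking (8, -5, 7) on l with direction v = (5, 3, -3): w = A − (8, -5, 7) = (-12, -3, -7), and w × v = (30, -71, -21).
Distance = |w × v| / |v| = √6382 / √43 ≈ 12.183.

12.183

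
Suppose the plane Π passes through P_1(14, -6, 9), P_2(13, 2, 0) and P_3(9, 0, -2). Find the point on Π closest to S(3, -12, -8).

(-1, -8, -4)

P_1P_2 = (-1, 8, -9), P_1P_3 = (-5, 6, -11); a normal to Π is P_1P_2 × P_1P_3 = (-34, 34, 34).
Using P_1: Π has equation -34x + 34y + 34z = -374.
Foot = S − λn with λ = (n·S − d)/|n|² = (-782 − (-374))/3468 = -2/17.
Foot = (3, -12, -8) − (-2/17)·(-34, 34, 34) = (-1, -8, -4).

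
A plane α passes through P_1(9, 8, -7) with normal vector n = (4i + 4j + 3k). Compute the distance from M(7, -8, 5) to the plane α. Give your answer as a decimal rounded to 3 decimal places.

α: n·r = n·P_1 gives 4x + 4y + 3z = 47.
n·M − d = (4)·(7) + (4)·(-8) + (3)·(5) − 47 = -36; |n| = √41.
Distance = |-36| / √41 = 36/√41 ≈ 5.622.

5.622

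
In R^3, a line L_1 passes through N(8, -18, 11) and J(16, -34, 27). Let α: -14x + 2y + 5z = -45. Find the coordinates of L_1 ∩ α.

(2, -6, -1)

A direction vector for L_1 is J − N = (8, -16, 16).
Substitute r = (8, -18, 11) + t(8, -16, 16) into the plane: -93 + (-64)t = -45, so t = -3/4.
Intersection: (8, -18, 11) + (-3/4)·(8, -16, 16) = (2, -6, -1).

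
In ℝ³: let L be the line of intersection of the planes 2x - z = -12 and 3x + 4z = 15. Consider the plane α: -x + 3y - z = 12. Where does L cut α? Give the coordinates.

Direction of L: (2, 0, -1) × (3, 0, 4) = (0, -11, 0).
A point on L: solving the two plane equations with y = 11 gives (-3, 11, 6).
Substitute r = (-3, 11, 6) + t(0, -11, 0) into the plane: 30 + (-33)t = 12, so t = 6/11.
Intersection: (-3, 11, 6) + (6/11)·(0, -11, 0) = (-3, 5, 6).

(-3, 5, 6)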